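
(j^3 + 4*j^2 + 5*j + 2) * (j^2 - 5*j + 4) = j^5 - j^4 - 11*j^3 - 7*j^2 + 10*j + 8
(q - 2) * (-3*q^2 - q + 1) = -3*q^3 + 5*q^2 + 3*q - 2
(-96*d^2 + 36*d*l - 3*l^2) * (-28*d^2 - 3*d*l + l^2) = 2688*d^4 - 720*d^3*l - 120*d^2*l^2 + 45*d*l^3 - 3*l^4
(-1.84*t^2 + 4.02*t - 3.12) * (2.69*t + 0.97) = -4.9496*t^3 + 9.029*t^2 - 4.4934*t - 3.0264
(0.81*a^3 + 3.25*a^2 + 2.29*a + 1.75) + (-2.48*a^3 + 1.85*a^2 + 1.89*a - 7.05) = -1.67*a^3 + 5.1*a^2 + 4.18*a - 5.3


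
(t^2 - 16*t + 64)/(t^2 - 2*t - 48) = (t - 8)/(t + 6)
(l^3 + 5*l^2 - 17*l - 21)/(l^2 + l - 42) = (l^2 - 2*l - 3)/(l - 6)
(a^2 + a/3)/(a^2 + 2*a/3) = (3*a + 1)/(3*a + 2)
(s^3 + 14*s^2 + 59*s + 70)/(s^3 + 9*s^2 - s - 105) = (s + 2)/(s - 3)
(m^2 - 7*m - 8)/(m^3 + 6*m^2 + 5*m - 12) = (m^2 - 7*m - 8)/(m^3 + 6*m^2 + 5*m - 12)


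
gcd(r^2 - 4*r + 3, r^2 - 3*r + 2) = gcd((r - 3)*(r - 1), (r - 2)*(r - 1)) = r - 1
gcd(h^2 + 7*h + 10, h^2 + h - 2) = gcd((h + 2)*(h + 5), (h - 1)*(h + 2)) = h + 2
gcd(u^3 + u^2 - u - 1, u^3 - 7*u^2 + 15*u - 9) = u - 1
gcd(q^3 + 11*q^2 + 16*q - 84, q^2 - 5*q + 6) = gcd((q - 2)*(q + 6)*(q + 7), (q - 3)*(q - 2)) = q - 2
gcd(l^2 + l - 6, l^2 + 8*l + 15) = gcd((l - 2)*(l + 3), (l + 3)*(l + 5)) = l + 3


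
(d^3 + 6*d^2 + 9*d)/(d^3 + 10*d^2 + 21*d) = (d + 3)/(d + 7)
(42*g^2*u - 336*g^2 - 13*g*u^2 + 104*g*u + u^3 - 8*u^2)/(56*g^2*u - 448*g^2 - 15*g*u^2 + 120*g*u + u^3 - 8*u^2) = (-6*g + u)/(-8*g + u)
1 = 1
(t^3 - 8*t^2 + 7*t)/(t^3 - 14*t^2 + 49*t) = (t - 1)/(t - 7)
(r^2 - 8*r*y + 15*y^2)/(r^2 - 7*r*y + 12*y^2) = (-r + 5*y)/(-r + 4*y)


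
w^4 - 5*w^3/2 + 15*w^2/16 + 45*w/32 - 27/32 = (w - 3/2)*(w - 1)*(w - 3/4)*(w + 3/4)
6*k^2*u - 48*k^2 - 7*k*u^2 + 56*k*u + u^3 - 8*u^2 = (-6*k + u)*(-k + u)*(u - 8)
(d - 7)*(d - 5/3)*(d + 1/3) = d^3 - 25*d^2/3 + 79*d/9 + 35/9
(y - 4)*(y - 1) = y^2 - 5*y + 4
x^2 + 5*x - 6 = (x - 1)*(x + 6)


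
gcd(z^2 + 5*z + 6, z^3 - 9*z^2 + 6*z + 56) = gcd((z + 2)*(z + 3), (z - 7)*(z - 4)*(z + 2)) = z + 2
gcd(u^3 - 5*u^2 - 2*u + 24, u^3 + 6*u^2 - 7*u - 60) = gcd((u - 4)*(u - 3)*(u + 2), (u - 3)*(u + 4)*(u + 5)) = u - 3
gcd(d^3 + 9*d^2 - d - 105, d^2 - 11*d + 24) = d - 3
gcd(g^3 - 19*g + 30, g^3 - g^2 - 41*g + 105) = g - 3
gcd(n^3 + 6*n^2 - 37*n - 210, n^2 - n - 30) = n^2 - n - 30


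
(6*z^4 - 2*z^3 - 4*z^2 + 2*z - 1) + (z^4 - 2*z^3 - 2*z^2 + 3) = 7*z^4 - 4*z^3 - 6*z^2 + 2*z + 2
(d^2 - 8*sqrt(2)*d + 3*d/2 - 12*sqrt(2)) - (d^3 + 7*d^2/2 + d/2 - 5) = -d^3 - 5*d^2/2 - 8*sqrt(2)*d + d - 12*sqrt(2) + 5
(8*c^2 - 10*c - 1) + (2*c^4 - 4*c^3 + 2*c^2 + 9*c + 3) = 2*c^4 - 4*c^3 + 10*c^2 - c + 2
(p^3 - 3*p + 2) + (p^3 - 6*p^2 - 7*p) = 2*p^3 - 6*p^2 - 10*p + 2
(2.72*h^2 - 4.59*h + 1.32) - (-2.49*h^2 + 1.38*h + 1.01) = 5.21*h^2 - 5.97*h + 0.31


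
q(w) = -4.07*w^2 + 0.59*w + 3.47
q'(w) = 0.59 - 8.14*w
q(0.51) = 2.71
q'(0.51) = -3.56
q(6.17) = -147.83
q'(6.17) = -49.63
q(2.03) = -12.10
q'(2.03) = -15.93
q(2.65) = -23.55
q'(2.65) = -20.98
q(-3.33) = -43.63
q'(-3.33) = 27.70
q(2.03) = -12.10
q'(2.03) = -15.93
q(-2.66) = -26.90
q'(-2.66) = 22.24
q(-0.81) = 0.32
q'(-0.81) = 7.18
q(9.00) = -320.89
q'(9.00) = -72.67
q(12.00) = -575.53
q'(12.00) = -97.09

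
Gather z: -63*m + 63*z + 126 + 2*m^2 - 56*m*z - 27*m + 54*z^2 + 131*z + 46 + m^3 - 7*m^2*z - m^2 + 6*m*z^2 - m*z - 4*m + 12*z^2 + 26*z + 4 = m^3 + m^2 - 94*m + z^2*(6*m + 66) + z*(-7*m^2 - 57*m + 220) + 176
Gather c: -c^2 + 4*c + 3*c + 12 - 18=-c^2 + 7*c - 6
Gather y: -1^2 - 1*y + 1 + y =0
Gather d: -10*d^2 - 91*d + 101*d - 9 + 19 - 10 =-10*d^2 + 10*d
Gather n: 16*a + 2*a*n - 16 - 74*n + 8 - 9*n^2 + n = 16*a - 9*n^2 + n*(2*a - 73) - 8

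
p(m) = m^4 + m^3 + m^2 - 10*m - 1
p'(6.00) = 974.00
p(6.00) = 1487.00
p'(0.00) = -10.00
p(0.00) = -1.00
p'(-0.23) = -10.35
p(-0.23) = 1.34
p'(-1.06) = -13.51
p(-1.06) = 10.80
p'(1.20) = 3.63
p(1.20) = -7.76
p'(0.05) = -9.89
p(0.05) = -1.50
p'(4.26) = 362.20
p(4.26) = 381.19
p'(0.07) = -9.84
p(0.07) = -1.69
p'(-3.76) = -187.74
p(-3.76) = 197.45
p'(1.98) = 36.77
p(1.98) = 6.25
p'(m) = 4*m^3 + 3*m^2 + 2*m - 10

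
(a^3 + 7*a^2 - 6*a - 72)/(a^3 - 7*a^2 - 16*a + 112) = (a^2 + 3*a - 18)/(a^2 - 11*a + 28)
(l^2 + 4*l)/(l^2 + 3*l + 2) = l*(l + 4)/(l^2 + 3*l + 2)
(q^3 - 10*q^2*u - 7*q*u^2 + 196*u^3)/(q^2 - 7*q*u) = q - 3*u - 28*u^2/q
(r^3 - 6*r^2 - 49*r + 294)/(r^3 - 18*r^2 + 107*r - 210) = (r + 7)/(r - 5)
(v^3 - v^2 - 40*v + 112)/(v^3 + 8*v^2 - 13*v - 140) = (v - 4)/(v + 5)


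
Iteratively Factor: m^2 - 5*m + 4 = (m - 4)*(m - 1)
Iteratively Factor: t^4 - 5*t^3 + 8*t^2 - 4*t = (t - 1)*(t^3 - 4*t^2 + 4*t) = (t - 2)*(t - 1)*(t^2 - 2*t) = t*(t - 2)*(t - 1)*(t - 2)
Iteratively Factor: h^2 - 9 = (h + 3)*(h - 3)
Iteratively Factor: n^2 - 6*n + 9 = (n - 3)*(n - 3)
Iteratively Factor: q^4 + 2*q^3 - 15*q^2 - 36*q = (q + 3)*(q^3 - q^2 - 12*q) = q*(q + 3)*(q^2 - q - 12) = q*(q - 4)*(q + 3)*(q + 3)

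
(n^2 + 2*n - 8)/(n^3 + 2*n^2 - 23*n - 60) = (n - 2)/(n^2 - 2*n - 15)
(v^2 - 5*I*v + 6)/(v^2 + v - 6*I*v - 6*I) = (v + I)/(v + 1)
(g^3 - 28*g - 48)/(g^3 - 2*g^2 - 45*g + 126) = (g^2 + 6*g + 8)/(g^2 + 4*g - 21)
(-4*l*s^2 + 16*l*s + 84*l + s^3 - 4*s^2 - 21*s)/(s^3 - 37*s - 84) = (-4*l + s)/(s + 4)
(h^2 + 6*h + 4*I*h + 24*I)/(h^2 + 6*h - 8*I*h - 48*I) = (h + 4*I)/(h - 8*I)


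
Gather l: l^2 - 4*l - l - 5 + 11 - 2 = l^2 - 5*l + 4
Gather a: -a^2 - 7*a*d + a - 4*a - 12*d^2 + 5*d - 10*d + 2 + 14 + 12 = -a^2 + a*(-7*d - 3) - 12*d^2 - 5*d + 28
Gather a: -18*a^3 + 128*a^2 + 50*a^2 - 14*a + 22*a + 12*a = -18*a^3 + 178*a^2 + 20*a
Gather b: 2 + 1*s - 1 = s + 1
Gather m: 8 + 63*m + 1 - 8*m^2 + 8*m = -8*m^2 + 71*m + 9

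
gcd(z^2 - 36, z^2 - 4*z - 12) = z - 6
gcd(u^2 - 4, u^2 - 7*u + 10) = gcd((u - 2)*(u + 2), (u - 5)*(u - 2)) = u - 2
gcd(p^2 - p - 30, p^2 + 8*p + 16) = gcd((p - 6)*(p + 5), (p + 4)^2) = 1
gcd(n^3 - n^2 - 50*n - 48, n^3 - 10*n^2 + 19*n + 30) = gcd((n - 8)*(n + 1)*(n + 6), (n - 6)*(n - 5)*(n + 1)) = n + 1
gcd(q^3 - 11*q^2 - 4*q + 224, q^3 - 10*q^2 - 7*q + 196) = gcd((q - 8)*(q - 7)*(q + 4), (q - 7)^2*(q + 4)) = q^2 - 3*q - 28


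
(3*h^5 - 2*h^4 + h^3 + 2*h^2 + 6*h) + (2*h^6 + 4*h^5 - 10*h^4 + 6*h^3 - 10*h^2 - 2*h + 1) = 2*h^6 + 7*h^5 - 12*h^4 + 7*h^3 - 8*h^2 + 4*h + 1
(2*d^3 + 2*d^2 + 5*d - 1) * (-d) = -2*d^4 - 2*d^3 - 5*d^2 + d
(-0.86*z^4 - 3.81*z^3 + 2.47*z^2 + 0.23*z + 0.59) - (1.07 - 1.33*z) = -0.86*z^4 - 3.81*z^3 + 2.47*z^2 + 1.56*z - 0.48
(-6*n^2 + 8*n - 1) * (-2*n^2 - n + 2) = 12*n^4 - 10*n^3 - 18*n^2 + 17*n - 2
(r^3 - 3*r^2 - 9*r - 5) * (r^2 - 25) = r^5 - 3*r^4 - 34*r^3 + 70*r^2 + 225*r + 125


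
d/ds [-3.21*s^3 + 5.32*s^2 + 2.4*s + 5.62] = -9.63*s^2 + 10.64*s + 2.4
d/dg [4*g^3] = 12*g^2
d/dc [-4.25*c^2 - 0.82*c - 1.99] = -8.5*c - 0.82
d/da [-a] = -1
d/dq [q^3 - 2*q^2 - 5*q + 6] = 3*q^2 - 4*q - 5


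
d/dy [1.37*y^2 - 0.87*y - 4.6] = 2.74*y - 0.87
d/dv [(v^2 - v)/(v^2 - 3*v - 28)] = 2*(-v^2 - 28*v + 14)/(v^4 - 6*v^3 - 47*v^2 + 168*v + 784)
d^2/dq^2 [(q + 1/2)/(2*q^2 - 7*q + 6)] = (12*(1 - q)*(2*q^2 - 7*q + 6) + (2*q + 1)*(4*q - 7)^2)/(2*q^2 - 7*q + 6)^3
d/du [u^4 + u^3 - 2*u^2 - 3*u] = 4*u^3 + 3*u^2 - 4*u - 3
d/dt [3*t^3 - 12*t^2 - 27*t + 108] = 9*t^2 - 24*t - 27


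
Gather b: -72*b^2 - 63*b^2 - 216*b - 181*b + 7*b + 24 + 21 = -135*b^2 - 390*b + 45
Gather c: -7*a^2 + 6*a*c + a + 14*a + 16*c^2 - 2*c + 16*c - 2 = -7*a^2 + 15*a + 16*c^2 + c*(6*a + 14) - 2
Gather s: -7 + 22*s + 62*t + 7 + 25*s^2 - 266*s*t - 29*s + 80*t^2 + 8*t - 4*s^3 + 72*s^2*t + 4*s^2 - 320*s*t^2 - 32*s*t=-4*s^3 + s^2*(72*t + 29) + s*(-320*t^2 - 298*t - 7) + 80*t^2 + 70*t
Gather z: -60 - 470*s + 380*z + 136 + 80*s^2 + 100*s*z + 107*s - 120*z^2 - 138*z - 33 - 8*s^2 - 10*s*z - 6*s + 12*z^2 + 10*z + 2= 72*s^2 - 369*s - 108*z^2 + z*(90*s + 252) + 45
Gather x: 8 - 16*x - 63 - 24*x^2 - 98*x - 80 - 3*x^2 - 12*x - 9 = -27*x^2 - 126*x - 144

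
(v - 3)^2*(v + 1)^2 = v^4 - 4*v^3 - 2*v^2 + 12*v + 9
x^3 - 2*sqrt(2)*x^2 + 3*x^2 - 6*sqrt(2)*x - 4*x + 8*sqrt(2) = (x - 1)*(x + 4)*(x - 2*sqrt(2))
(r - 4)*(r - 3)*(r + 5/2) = r^3 - 9*r^2/2 - 11*r/2 + 30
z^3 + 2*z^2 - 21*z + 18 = (z - 3)*(z - 1)*(z + 6)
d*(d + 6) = d^2 + 6*d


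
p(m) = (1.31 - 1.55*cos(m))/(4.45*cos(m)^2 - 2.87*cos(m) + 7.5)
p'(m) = (1.31 - 1.55*cos(m))*(8.9*sin(m)*cos(m) - 2.87*sin(m))/(4.45*cos(m)^2 - 2.87*cos(m) + 7.5)^2 + 1.55*sin(m)/(4.45*cos(m)^2 - 2.87*cos(m) + 7.5) = (-6.8975*cos(m)^2 + 11.659*cos(m) + 7.8653)*sin(m)/(19.8025*cos(m)^4 - 25.543*cos(m)^3 + 74.9869*cos(m)^2 - 43.05*cos(m) + 56.25)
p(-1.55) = 0.17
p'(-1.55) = -0.15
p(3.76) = 0.20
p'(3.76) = 0.02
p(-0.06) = -0.03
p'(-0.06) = -0.01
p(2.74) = 0.20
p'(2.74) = -0.02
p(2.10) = 0.21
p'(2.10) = 0.00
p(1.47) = 0.16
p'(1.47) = 0.17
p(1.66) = 0.19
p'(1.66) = 0.11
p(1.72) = 0.19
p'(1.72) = 0.09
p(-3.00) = 0.19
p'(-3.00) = 0.01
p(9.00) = 0.20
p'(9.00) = -0.02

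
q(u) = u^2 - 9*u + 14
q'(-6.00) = -21.00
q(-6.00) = 104.00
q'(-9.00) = -27.00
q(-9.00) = 176.00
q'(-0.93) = -10.86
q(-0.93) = 23.23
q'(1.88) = -5.24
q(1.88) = 0.61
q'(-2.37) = -13.74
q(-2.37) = 40.95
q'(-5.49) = -19.98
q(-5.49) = 93.55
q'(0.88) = -7.24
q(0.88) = 6.85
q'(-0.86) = -10.72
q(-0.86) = 22.48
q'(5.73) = 2.46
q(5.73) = -4.74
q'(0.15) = -8.70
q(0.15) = 12.67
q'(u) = 2*u - 9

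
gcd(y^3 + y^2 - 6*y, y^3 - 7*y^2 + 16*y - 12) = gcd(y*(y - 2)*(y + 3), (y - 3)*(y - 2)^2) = y - 2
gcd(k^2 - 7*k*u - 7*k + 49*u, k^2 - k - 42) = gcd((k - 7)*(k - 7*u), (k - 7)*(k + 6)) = k - 7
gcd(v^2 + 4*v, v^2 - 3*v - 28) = v + 4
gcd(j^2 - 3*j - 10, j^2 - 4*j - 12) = j + 2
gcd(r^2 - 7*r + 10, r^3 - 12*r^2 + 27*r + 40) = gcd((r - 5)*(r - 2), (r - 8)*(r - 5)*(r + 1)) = r - 5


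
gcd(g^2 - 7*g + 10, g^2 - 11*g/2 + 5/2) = g - 5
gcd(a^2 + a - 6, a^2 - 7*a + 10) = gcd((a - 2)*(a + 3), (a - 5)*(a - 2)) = a - 2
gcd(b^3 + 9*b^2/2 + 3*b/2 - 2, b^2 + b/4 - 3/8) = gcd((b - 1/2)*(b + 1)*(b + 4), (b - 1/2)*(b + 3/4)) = b - 1/2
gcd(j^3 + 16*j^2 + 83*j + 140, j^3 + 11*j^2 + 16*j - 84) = j + 7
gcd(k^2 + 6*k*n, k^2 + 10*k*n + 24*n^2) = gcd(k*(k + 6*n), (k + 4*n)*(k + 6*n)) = k + 6*n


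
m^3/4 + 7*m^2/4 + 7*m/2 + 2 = (m/4 + 1/4)*(m + 2)*(m + 4)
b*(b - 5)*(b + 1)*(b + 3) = b^4 - b^3 - 17*b^2 - 15*b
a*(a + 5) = a^2 + 5*a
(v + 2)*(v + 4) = v^2 + 6*v + 8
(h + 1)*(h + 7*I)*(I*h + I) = I*h^3 - 7*h^2 + 2*I*h^2 - 14*h + I*h - 7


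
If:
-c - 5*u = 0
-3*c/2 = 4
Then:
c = -8/3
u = 8/15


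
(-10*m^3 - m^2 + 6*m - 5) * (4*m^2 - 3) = -40*m^5 - 4*m^4 + 54*m^3 - 17*m^2 - 18*m + 15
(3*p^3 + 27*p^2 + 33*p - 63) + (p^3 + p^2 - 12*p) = 4*p^3 + 28*p^2 + 21*p - 63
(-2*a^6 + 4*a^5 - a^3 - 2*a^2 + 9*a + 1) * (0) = 0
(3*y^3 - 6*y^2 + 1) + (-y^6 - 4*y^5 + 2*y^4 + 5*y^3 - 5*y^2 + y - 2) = -y^6 - 4*y^5 + 2*y^4 + 8*y^3 - 11*y^2 + y - 1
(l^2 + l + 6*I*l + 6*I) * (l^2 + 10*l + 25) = l^4 + 11*l^3 + 6*I*l^3 + 35*l^2 + 66*I*l^2 + 25*l + 210*I*l + 150*I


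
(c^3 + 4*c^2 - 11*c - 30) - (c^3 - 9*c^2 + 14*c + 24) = 13*c^2 - 25*c - 54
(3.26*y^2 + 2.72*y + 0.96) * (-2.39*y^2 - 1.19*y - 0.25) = -7.7914*y^4 - 10.3802*y^3 - 6.3462*y^2 - 1.8224*y - 0.24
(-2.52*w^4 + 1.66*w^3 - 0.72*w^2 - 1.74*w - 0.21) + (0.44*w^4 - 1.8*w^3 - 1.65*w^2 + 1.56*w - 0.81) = -2.08*w^4 - 0.14*w^3 - 2.37*w^2 - 0.18*w - 1.02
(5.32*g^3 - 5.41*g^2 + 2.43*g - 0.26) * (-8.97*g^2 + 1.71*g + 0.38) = -47.7204*g^5 + 57.6249*g^4 - 29.0266*g^3 + 4.4317*g^2 + 0.4788*g - 0.0988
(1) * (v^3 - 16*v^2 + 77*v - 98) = v^3 - 16*v^2 + 77*v - 98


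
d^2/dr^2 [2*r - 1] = 0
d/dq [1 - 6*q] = -6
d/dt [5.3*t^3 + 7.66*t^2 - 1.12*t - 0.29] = 15.9*t^2 + 15.32*t - 1.12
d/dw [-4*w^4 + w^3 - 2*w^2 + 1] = w*(-16*w^2 + 3*w - 4)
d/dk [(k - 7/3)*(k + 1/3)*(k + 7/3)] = 3*k^2 + 2*k/3 - 49/9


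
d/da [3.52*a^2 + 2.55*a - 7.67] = 7.04*a + 2.55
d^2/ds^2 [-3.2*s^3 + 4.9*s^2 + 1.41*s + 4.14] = 9.8 - 19.2*s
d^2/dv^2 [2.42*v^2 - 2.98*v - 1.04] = 4.84000000000000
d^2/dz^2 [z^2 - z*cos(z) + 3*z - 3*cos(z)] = z*cos(z) + 2*sin(z) + 3*cos(z) + 2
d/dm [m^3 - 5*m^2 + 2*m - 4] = 3*m^2 - 10*m + 2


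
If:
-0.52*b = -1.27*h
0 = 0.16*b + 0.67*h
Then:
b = 0.00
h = 0.00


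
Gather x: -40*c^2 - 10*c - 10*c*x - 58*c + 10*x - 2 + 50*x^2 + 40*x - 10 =-40*c^2 - 68*c + 50*x^2 + x*(50 - 10*c) - 12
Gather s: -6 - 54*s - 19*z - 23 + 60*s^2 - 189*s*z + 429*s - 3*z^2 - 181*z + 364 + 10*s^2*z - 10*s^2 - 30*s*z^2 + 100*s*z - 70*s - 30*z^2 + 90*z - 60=s^2*(10*z + 50) + s*(-30*z^2 - 89*z + 305) - 33*z^2 - 110*z + 275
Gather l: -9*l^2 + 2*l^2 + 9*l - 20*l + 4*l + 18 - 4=-7*l^2 - 7*l + 14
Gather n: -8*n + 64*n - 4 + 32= 56*n + 28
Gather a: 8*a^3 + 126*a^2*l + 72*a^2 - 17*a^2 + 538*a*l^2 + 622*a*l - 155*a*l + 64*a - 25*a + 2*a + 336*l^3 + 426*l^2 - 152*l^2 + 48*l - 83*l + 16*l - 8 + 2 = 8*a^3 + a^2*(126*l + 55) + a*(538*l^2 + 467*l + 41) + 336*l^3 + 274*l^2 - 19*l - 6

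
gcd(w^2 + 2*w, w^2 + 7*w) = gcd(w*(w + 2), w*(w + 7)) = w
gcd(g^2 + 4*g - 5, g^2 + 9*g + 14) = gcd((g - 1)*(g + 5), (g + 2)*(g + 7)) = 1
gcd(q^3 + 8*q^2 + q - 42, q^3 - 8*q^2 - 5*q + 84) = q + 3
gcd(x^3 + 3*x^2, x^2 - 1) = 1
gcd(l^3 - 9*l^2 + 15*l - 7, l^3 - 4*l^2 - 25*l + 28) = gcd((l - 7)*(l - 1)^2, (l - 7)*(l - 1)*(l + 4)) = l^2 - 8*l + 7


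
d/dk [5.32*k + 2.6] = 5.32000000000000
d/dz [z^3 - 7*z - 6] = 3*z^2 - 7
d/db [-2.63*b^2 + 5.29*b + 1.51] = 5.29 - 5.26*b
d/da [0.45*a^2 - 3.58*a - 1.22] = 0.9*a - 3.58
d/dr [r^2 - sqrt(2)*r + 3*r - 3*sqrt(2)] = 2*r - sqrt(2) + 3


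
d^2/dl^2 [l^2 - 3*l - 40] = 2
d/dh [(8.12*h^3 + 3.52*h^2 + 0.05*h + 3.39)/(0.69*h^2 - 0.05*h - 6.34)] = (5.6028*h^4 - 0.812*h^3 - 154.6529*h^2 - 49.3118*h - 0.1475)/(0.4761*h^4 - 0.069*h^3 - 8.7467*h^2 + 0.634*h + 40.1956)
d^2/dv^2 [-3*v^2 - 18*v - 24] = -6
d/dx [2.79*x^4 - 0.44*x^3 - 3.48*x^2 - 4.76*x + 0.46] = 11.16*x^3 - 1.32*x^2 - 6.96*x - 4.76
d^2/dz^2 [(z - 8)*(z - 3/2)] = 2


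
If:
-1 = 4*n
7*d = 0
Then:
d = 0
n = -1/4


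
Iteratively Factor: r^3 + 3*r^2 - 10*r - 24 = (r - 3)*(r^2 + 6*r + 8) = (r - 3)*(r + 2)*(r + 4)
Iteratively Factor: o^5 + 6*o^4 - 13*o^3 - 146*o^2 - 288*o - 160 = (o - 5)*(o^4 + 11*o^3 + 42*o^2 + 64*o + 32) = (o - 5)*(o + 4)*(o^3 + 7*o^2 + 14*o + 8) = (o - 5)*(o + 2)*(o + 4)*(o^2 + 5*o + 4) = (o - 5)*(o + 2)*(o + 4)^2*(o + 1)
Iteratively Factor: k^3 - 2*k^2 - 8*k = (k)*(k^2 - 2*k - 8) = k*(k + 2)*(k - 4)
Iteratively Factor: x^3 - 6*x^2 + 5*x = (x - 1)*(x^2 - 5*x) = (x - 5)*(x - 1)*(x)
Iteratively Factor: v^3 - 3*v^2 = (v)*(v^2 - 3*v) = v^2*(v - 3)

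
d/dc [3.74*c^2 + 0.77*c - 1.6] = 7.48*c + 0.77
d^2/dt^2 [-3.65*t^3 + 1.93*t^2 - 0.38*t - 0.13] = 3.86 - 21.9*t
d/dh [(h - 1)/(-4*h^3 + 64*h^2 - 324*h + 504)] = (-h^3 + 16*h^2 - 81*h + (h - 1)*(3*h^2 - 32*h + 81) + 126)/(4*(h^3 - 16*h^2 + 81*h - 126)^2)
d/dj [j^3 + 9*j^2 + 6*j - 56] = 3*j^2 + 18*j + 6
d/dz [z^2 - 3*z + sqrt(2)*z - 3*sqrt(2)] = 2*z - 3 + sqrt(2)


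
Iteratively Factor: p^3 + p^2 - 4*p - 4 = (p + 2)*(p^2 - p - 2) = (p + 1)*(p + 2)*(p - 2)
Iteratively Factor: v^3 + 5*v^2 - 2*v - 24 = (v + 4)*(v^2 + v - 6) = (v + 3)*(v + 4)*(v - 2)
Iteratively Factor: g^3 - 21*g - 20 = (g - 5)*(g^2 + 5*g + 4) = (g - 5)*(g + 4)*(g + 1)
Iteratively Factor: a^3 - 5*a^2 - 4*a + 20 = (a - 2)*(a^2 - 3*a - 10) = (a - 5)*(a - 2)*(a + 2)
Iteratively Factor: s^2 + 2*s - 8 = (s - 2)*(s + 4)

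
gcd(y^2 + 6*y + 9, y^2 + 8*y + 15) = y + 3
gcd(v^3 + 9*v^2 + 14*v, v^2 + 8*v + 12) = v + 2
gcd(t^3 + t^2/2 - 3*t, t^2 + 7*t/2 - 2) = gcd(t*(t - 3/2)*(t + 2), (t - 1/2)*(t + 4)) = 1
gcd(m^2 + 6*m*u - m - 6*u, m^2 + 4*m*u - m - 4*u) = m - 1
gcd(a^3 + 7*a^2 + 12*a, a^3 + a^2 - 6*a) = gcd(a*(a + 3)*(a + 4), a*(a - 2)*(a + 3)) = a^2 + 3*a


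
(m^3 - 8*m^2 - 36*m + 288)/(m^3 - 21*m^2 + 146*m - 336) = (m + 6)/(m - 7)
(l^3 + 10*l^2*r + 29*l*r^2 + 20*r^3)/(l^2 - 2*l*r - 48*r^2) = (-l^3 - 10*l^2*r - 29*l*r^2 - 20*r^3)/(-l^2 + 2*l*r + 48*r^2)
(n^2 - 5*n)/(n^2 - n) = (n - 5)/(n - 1)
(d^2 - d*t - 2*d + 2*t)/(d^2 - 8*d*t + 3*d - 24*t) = (d^2 - d*t - 2*d + 2*t)/(d^2 - 8*d*t + 3*d - 24*t)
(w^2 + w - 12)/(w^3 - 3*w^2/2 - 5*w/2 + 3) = 2*(w^2 + w - 12)/(2*w^3 - 3*w^2 - 5*w + 6)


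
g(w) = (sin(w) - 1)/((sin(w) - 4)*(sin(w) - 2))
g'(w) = cos(w)/((sin(w) - 4)*(sin(w) - 2)) - (sin(w) - 1)*cos(w)/((sin(w) - 4)*(sin(w) - 2)^2) - (sin(w) - 1)*cos(w)/((sin(w) - 4)^2*(sin(w) - 2)) = (2*sin(w) + cos(w)^2 + 1)*cos(w)/((sin(w) - 4)^2*(sin(w) - 2)^2)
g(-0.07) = -0.13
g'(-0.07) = 0.03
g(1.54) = -0.00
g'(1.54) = 0.01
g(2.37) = -0.07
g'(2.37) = -0.11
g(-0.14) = -0.13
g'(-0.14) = 0.02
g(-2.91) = -0.13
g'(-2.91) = -0.02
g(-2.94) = -0.13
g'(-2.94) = -0.02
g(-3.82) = -0.08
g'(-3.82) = -0.10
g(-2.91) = -0.13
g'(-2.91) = -0.02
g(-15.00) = -0.13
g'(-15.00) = 0.00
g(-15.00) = -0.13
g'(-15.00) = 0.00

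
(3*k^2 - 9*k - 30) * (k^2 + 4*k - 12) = 3*k^4 + 3*k^3 - 102*k^2 - 12*k + 360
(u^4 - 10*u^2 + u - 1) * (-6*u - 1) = -6*u^5 - u^4 + 60*u^3 + 4*u^2 + 5*u + 1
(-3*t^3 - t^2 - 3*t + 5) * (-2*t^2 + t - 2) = 6*t^5 - t^4 + 11*t^3 - 11*t^2 + 11*t - 10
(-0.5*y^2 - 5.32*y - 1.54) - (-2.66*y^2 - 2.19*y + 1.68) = 2.16*y^2 - 3.13*y - 3.22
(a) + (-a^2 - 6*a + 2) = -a^2 - 5*a + 2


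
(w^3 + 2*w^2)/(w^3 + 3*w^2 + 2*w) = w/(w + 1)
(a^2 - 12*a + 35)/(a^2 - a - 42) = (a - 5)/(a + 6)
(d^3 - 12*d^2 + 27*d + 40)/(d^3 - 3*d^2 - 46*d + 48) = (d^2 - 4*d - 5)/(d^2 + 5*d - 6)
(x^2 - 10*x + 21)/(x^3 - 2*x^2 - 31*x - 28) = (x - 3)/(x^2 + 5*x + 4)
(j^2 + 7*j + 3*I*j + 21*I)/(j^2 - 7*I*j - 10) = (j^2 + j*(7 + 3*I) + 21*I)/(j^2 - 7*I*j - 10)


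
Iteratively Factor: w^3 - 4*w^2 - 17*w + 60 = (w - 3)*(w^2 - w - 20) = (w - 3)*(w + 4)*(w - 5)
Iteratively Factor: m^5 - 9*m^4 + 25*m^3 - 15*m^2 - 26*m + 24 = (m + 1)*(m^4 - 10*m^3 + 35*m^2 - 50*m + 24) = (m - 3)*(m + 1)*(m^3 - 7*m^2 + 14*m - 8) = (m - 4)*(m - 3)*(m + 1)*(m^2 - 3*m + 2) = (m - 4)*(m - 3)*(m - 2)*(m + 1)*(m - 1)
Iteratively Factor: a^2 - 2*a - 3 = (a + 1)*(a - 3)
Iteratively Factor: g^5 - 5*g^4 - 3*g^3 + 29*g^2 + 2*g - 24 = (g - 1)*(g^4 - 4*g^3 - 7*g^2 + 22*g + 24) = (g - 4)*(g - 1)*(g^3 - 7*g - 6) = (g - 4)*(g - 3)*(g - 1)*(g^2 + 3*g + 2) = (g - 4)*(g - 3)*(g - 1)*(g + 2)*(g + 1)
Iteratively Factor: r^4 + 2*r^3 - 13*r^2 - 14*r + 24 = (r - 1)*(r^3 + 3*r^2 - 10*r - 24) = (r - 3)*(r - 1)*(r^2 + 6*r + 8) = (r - 3)*(r - 1)*(r + 2)*(r + 4)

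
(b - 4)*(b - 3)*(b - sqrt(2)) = b^3 - 7*b^2 - sqrt(2)*b^2 + 7*sqrt(2)*b + 12*b - 12*sqrt(2)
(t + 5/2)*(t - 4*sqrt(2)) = t^2 - 4*sqrt(2)*t + 5*t/2 - 10*sqrt(2)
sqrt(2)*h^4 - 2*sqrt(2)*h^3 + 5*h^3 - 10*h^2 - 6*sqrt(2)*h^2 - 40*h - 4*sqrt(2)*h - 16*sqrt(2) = (h - 4)*(h + 2)*(h + 2*sqrt(2))*(sqrt(2)*h + 1)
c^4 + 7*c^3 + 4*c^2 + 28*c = c*(c + 7)*(c - 2*I)*(c + 2*I)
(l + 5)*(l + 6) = l^2 + 11*l + 30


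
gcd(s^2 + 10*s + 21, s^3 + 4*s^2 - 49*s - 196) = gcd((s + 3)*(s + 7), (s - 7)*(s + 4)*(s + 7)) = s + 7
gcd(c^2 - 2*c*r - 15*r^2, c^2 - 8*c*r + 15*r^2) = -c + 5*r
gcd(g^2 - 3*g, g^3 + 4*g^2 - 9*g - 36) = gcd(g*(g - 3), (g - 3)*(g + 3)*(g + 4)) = g - 3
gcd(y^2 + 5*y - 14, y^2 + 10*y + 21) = y + 7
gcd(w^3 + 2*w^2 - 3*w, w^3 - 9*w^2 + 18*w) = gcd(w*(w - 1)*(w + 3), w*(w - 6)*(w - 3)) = w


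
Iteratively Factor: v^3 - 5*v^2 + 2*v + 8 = (v - 2)*(v^2 - 3*v - 4) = (v - 2)*(v + 1)*(v - 4)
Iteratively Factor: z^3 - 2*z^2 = (z)*(z^2 - 2*z) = z*(z - 2)*(z)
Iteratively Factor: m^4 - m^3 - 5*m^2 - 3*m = (m + 1)*(m^3 - 2*m^2 - 3*m) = (m + 1)^2*(m^2 - 3*m) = m*(m + 1)^2*(m - 3)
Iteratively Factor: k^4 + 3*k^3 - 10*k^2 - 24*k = (k)*(k^3 + 3*k^2 - 10*k - 24) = k*(k - 3)*(k^2 + 6*k + 8) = k*(k - 3)*(k + 2)*(k + 4)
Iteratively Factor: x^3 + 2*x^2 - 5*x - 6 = (x - 2)*(x^2 + 4*x + 3) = (x - 2)*(x + 1)*(x + 3)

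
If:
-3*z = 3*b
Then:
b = -z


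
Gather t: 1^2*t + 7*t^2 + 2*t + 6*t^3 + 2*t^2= 6*t^3 + 9*t^2 + 3*t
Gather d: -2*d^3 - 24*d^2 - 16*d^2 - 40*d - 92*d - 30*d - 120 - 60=-2*d^3 - 40*d^2 - 162*d - 180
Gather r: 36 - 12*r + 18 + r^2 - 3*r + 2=r^2 - 15*r + 56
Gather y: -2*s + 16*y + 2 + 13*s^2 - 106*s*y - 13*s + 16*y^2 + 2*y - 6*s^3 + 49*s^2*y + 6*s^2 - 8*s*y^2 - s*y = -6*s^3 + 19*s^2 - 15*s + y^2*(16 - 8*s) + y*(49*s^2 - 107*s + 18) + 2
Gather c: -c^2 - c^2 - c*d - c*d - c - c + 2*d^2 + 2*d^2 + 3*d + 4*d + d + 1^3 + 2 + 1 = -2*c^2 + c*(-2*d - 2) + 4*d^2 + 8*d + 4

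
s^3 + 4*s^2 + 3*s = s*(s + 1)*(s + 3)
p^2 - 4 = (p - 2)*(p + 2)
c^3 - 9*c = c*(c - 3)*(c + 3)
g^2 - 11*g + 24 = (g - 8)*(g - 3)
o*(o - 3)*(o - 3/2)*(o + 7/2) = o^4 - o^3 - 45*o^2/4 + 63*o/4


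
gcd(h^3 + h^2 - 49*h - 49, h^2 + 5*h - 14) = h + 7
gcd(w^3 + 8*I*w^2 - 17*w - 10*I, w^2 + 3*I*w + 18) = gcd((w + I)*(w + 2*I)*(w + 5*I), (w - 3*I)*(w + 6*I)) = 1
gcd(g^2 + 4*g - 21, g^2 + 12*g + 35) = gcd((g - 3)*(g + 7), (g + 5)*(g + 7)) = g + 7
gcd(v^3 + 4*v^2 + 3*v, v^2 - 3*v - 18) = v + 3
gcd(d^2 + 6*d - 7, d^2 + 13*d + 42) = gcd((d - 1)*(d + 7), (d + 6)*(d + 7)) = d + 7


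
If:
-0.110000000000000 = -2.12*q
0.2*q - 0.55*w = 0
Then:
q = 0.05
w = 0.02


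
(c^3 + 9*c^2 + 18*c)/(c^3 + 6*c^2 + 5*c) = (c^2 + 9*c + 18)/(c^2 + 6*c + 5)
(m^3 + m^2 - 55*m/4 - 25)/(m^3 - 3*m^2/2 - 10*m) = (m + 5/2)/m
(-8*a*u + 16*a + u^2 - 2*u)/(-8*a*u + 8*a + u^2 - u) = (u - 2)/(u - 1)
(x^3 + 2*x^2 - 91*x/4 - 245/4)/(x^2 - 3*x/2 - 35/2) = x + 7/2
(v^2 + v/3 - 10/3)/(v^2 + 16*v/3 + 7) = (3*v^2 + v - 10)/(3*v^2 + 16*v + 21)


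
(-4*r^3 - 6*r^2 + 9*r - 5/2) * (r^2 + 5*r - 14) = -4*r^5 - 26*r^4 + 35*r^3 + 253*r^2/2 - 277*r/2 + 35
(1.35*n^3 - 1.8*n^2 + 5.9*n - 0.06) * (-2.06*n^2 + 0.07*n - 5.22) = -2.781*n^5 + 3.8025*n^4 - 19.327*n^3 + 9.9326*n^2 - 30.8022*n + 0.3132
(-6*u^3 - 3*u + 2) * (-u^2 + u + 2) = 6*u^5 - 6*u^4 - 9*u^3 - 5*u^2 - 4*u + 4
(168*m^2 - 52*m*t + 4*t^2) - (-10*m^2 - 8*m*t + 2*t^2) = 178*m^2 - 44*m*t + 2*t^2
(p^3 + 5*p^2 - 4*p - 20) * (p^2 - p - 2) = p^5 + 4*p^4 - 11*p^3 - 26*p^2 + 28*p + 40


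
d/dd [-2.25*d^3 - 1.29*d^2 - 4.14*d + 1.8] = -6.75*d^2 - 2.58*d - 4.14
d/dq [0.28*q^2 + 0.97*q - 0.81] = 0.56*q + 0.97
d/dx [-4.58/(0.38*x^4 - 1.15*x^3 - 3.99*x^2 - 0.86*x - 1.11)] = (6.9616*x^3 - 15.801*x^2 - 36.5484*x - 3.9388)/(-0.38*x^4 + 1.15*x^3 + 3.99*x^2 + 0.86*x + 1.11)^2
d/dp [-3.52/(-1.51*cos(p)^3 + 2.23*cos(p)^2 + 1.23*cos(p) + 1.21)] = (15.9456*cos(p)^2 - 15.6992*cos(p) - 4.3296)*sin(p)/(-1.51*cos(p)^3 + 2.23*cos(p)^2 + 1.23*cos(p) + 1.21)^2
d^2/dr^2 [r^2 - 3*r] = 2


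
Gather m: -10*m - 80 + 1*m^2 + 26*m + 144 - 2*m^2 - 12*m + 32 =-m^2 + 4*m + 96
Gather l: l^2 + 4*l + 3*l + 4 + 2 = l^2 + 7*l + 6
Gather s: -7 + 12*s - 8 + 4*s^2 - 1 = 4*s^2 + 12*s - 16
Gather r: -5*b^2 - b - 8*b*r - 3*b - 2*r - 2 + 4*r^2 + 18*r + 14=-5*b^2 - 4*b + 4*r^2 + r*(16 - 8*b) + 12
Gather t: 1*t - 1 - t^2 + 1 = -t^2 + t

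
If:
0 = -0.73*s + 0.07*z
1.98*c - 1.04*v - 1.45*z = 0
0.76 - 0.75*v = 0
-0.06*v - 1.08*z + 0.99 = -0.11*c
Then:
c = 1.26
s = 0.09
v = 1.01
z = 0.99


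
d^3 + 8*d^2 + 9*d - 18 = (d - 1)*(d + 3)*(d + 6)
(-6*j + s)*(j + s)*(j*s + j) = -6*j^3*s - 6*j^3 - 5*j^2*s^2 - 5*j^2*s + j*s^3 + j*s^2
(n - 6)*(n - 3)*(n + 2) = n^3 - 7*n^2 + 36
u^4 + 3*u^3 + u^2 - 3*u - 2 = (u - 1)*(u + 1)^2*(u + 2)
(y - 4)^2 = y^2 - 8*y + 16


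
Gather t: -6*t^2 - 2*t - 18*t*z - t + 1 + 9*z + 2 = -6*t^2 + t*(-18*z - 3) + 9*z + 3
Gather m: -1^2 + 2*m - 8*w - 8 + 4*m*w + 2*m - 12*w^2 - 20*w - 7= m*(4*w + 4) - 12*w^2 - 28*w - 16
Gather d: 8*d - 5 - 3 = 8*d - 8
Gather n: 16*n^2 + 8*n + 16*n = 16*n^2 + 24*n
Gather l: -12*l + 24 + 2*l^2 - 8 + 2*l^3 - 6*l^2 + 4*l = 2*l^3 - 4*l^2 - 8*l + 16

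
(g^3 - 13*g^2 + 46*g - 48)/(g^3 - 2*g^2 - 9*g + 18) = (g - 8)/(g + 3)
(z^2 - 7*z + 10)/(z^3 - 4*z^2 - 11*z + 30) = 1/(z + 3)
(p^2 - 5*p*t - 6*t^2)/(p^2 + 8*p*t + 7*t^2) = (p - 6*t)/(p + 7*t)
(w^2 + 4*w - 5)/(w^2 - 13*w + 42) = (w^2 + 4*w - 5)/(w^2 - 13*w + 42)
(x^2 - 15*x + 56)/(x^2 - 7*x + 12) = (x^2 - 15*x + 56)/(x^2 - 7*x + 12)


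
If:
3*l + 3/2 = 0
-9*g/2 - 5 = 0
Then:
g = -10/9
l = -1/2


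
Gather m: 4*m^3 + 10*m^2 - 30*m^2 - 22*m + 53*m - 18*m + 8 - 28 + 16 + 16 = 4*m^3 - 20*m^2 + 13*m + 12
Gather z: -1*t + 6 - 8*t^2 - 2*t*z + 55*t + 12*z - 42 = -8*t^2 + 54*t + z*(12 - 2*t) - 36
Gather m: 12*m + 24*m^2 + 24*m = 24*m^2 + 36*m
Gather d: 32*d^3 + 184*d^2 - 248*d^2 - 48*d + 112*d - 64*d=32*d^3 - 64*d^2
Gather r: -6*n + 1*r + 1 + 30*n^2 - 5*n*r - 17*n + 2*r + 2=30*n^2 - 23*n + r*(3 - 5*n) + 3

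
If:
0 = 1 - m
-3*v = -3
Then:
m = 1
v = 1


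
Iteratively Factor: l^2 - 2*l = (l - 2)*(l)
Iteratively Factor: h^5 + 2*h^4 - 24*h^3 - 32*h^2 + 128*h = (h + 4)*(h^4 - 2*h^3 - 16*h^2 + 32*h) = (h + 4)^2*(h^3 - 6*h^2 + 8*h) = h*(h + 4)^2*(h^2 - 6*h + 8) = h*(h - 4)*(h + 4)^2*(h - 2)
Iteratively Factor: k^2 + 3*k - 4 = (k - 1)*(k + 4)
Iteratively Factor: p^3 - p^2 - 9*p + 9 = (p - 3)*(p^2 + 2*p - 3) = (p - 3)*(p + 3)*(p - 1)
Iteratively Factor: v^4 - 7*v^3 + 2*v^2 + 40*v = (v - 5)*(v^3 - 2*v^2 - 8*v) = v*(v - 5)*(v^2 - 2*v - 8) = v*(v - 5)*(v + 2)*(v - 4)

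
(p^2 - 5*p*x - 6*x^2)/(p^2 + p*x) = (p - 6*x)/p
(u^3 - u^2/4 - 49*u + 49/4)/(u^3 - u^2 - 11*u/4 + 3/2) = (4*u^3 - u^2 - 196*u + 49)/(4*u^3 - 4*u^2 - 11*u + 6)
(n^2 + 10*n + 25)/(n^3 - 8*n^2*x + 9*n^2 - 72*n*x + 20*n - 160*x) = (-n - 5)/(-n^2 + 8*n*x - 4*n + 32*x)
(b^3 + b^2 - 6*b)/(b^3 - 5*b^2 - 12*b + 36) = b/(b - 6)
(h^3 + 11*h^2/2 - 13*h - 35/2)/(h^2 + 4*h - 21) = (2*h^2 - 3*h - 5)/(2*(h - 3))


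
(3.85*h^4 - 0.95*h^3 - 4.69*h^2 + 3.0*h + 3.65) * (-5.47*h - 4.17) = -21.0595*h^5 - 10.858*h^4 + 29.6158*h^3 + 3.1473*h^2 - 32.4755*h - 15.2205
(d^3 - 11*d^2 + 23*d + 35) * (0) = 0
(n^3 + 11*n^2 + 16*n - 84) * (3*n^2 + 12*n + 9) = 3*n^5 + 45*n^4 + 189*n^3 + 39*n^2 - 864*n - 756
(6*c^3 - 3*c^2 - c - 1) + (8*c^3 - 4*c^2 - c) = 14*c^3 - 7*c^2 - 2*c - 1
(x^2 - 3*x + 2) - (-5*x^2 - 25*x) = 6*x^2 + 22*x + 2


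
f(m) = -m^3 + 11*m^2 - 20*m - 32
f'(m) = -3*m^2 + 22*m - 20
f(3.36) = -12.95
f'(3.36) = 20.05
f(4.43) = 8.34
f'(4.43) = 18.59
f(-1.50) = 26.12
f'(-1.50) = -59.75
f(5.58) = 25.16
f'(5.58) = 9.35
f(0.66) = -40.70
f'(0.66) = -6.79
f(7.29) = 19.36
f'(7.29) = -19.05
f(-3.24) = 182.29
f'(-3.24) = -122.77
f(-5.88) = 669.22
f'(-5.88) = -253.08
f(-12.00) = 3520.00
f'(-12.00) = -716.00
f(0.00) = -32.00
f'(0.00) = -20.00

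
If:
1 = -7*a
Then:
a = -1/7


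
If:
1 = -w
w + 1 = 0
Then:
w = -1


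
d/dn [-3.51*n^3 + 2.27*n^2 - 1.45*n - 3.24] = -10.53*n^2 + 4.54*n - 1.45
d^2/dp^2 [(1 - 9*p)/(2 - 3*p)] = 90/(3*p - 2)^3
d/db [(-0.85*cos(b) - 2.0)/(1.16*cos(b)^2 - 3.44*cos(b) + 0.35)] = (-0.986*cos(b)^2 - 4.64*cos(b) + 7.1775)*sin(b)/(1.3456*cos(b)^4 - 7.9808*cos(b)^3 + 12.6456*cos(b)^2 - 2.408*cos(b) + 0.1225)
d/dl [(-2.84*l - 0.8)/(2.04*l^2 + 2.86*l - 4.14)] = (5.7936*l^2 + 3.264*l + 14.0456)/(4.1616*l^4 + 11.6688*l^3 - 8.7116*l^2 - 23.6808*l + 17.1396)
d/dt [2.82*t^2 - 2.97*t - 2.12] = 5.64*t - 2.97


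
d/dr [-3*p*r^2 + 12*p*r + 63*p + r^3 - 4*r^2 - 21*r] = -6*p*r + 12*p + 3*r^2 - 8*r - 21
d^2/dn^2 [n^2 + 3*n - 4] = 2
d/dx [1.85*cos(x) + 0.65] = -1.85*sin(x)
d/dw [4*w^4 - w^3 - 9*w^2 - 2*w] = 16*w^3 - 3*w^2 - 18*w - 2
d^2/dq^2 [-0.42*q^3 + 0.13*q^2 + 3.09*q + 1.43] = 0.26 - 2.52*q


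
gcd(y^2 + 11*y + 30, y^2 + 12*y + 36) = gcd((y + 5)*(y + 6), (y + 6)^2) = y + 6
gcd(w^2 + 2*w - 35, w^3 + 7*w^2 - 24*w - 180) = w - 5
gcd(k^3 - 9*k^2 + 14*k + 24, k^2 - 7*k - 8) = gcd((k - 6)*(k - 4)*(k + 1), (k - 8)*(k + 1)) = k + 1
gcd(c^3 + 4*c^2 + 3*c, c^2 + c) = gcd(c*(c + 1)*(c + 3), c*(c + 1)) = c^2 + c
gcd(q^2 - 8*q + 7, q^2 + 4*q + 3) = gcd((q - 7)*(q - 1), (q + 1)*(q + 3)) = 1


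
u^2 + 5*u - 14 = (u - 2)*(u + 7)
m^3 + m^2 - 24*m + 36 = (m - 3)*(m - 2)*(m + 6)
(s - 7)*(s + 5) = s^2 - 2*s - 35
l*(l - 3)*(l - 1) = l^3 - 4*l^2 + 3*l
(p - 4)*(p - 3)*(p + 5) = p^3 - 2*p^2 - 23*p + 60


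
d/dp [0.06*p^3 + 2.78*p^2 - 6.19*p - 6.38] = 0.18*p^2 + 5.56*p - 6.19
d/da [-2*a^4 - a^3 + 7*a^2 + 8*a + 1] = -8*a^3 - 3*a^2 + 14*a + 8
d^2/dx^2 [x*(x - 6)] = 2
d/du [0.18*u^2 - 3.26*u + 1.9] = 0.36*u - 3.26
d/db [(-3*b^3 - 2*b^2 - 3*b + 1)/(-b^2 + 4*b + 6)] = (3*b^4 - 24*b^3 - 65*b^2 - 22*b - 22)/(b^4 - 8*b^3 + 4*b^2 + 48*b + 36)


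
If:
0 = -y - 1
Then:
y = -1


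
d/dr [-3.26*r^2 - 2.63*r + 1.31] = -6.52*r - 2.63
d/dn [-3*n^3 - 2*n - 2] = -9*n^2 - 2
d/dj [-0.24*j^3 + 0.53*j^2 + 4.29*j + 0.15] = -0.72*j^2 + 1.06*j + 4.29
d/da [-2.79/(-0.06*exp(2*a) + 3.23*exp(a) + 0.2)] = (9.0117 - 0.3348*exp(a))*exp(a)/(-0.06*exp(2*a) + 3.23*exp(a) + 0.2)^2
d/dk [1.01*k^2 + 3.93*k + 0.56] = 2.02*k + 3.93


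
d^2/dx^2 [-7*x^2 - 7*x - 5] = -14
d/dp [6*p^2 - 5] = 12*p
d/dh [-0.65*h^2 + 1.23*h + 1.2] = 1.23 - 1.3*h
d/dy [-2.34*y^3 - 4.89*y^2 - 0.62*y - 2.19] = -7.02*y^2 - 9.78*y - 0.62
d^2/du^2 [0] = 0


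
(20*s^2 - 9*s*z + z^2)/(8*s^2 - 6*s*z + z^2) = (-5*s + z)/(-2*s + z)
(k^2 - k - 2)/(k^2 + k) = (k - 2)/k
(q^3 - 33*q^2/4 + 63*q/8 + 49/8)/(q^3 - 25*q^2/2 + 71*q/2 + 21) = (q - 7/4)/(q - 6)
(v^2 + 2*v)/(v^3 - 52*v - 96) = v/(v^2 - 2*v - 48)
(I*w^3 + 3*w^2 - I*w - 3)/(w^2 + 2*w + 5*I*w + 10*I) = (I*w^3 + 3*w^2 - I*w - 3)/(w^2 + w*(2 + 5*I) + 10*I)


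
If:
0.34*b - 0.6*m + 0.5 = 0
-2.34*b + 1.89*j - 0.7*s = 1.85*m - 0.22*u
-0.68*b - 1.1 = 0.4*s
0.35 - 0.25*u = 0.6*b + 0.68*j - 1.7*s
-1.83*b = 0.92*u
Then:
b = -1.06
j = -1.68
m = 0.23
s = -0.94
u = 2.11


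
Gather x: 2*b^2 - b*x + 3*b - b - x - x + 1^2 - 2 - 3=2*b^2 + 2*b + x*(-b - 2) - 4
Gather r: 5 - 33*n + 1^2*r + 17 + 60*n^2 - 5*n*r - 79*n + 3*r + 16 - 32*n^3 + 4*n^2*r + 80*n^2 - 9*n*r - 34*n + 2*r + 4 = -32*n^3 + 140*n^2 - 146*n + r*(4*n^2 - 14*n + 6) + 42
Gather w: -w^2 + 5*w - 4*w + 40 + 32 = -w^2 + w + 72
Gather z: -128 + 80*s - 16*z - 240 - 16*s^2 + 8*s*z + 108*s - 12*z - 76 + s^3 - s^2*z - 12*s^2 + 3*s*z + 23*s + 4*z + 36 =s^3 - 28*s^2 + 211*s + z*(-s^2 + 11*s - 24) - 408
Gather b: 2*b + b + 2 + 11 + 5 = 3*b + 18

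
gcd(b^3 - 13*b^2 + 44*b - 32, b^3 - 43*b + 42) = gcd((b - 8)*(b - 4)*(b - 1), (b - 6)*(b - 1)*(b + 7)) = b - 1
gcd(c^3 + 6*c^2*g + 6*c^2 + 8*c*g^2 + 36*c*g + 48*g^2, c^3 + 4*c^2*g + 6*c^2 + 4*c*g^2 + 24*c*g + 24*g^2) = c^2 + 2*c*g + 6*c + 12*g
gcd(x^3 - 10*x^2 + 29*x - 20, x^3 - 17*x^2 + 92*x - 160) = x^2 - 9*x + 20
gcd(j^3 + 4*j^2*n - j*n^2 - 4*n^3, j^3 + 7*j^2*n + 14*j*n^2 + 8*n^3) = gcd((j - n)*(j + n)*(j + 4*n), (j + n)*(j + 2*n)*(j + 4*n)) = j^2 + 5*j*n + 4*n^2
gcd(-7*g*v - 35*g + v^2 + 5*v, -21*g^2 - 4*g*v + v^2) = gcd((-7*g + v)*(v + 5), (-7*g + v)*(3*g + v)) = -7*g + v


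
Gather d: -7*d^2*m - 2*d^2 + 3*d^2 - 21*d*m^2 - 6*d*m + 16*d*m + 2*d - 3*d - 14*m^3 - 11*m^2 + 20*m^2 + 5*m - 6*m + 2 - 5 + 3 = d^2*(1 - 7*m) + d*(-21*m^2 + 10*m - 1) - 14*m^3 + 9*m^2 - m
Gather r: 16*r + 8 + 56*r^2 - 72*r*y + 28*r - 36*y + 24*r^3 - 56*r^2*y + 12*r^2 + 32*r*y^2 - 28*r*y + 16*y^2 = 24*r^3 + r^2*(68 - 56*y) + r*(32*y^2 - 100*y + 44) + 16*y^2 - 36*y + 8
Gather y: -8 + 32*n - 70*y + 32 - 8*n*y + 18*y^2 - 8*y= 32*n + 18*y^2 + y*(-8*n - 78) + 24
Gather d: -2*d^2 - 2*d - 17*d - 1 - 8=-2*d^2 - 19*d - 9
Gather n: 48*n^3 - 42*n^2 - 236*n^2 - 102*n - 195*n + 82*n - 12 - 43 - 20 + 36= 48*n^3 - 278*n^2 - 215*n - 39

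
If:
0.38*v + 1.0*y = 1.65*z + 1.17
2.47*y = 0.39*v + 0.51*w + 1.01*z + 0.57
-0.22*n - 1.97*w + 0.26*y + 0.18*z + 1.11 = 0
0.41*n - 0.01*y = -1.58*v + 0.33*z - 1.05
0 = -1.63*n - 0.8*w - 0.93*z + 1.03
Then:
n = 1.22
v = -1.25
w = 0.26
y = -0.43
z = -1.25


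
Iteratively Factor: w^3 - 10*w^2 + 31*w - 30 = (w - 3)*(w^2 - 7*w + 10) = (w - 5)*(w - 3)*(w - 2)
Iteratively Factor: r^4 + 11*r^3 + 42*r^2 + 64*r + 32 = (r + 1)*(r^3 + 10*r^2 + 32*r + 32) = (r + 1)*(r + 4)*(r^2 + 6*r + 8) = (r + 1)*(r + 2)*(r + 4)*(r + 4)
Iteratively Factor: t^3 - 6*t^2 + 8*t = (t - 2)*(t^2 - 4*t) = (t - 4)*(t - 2)*(t)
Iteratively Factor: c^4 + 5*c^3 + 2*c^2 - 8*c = (c)*(c^3 + 5*c^2 + 2*c - 8) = c*(c + 4)*(c^2 + c - 2) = c*(c + 2)*(c + 4)*(c - 1)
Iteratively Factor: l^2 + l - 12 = (l - 3)*(l + 4)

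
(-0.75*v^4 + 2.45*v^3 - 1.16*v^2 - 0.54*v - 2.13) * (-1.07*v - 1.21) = 0.8025*v^5 - 1.714*v^4 - 1.7233*v^3 + 1.9814*v^2 + 2.9325*v + 2.5773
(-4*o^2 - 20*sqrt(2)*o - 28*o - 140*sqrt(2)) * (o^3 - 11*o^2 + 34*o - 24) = -4*o^5 - 20*sqrt(2)*o^4 + 16*o^4 + 80*sqrt(2)*o^3 + 172*o^3 - 856*o^2 + 860*sqrt(2)*o^2 - 4280*sqrt(2)*o + 672*o + 3360*sqrt(2)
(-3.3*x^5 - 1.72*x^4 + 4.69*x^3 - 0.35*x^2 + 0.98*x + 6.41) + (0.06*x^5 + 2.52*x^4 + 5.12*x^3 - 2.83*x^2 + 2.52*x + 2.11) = -3.24*x^5 + 0.8*x^4 + 9.81*x^3 - 3.18*x^2 + 3.5*x + 8.52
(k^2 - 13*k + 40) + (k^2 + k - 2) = 2*k^2 - 12*k + 38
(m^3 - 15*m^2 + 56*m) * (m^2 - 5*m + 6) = m^5 - 20*m^4 + 137*m^3 - 370*m^2 + 336*m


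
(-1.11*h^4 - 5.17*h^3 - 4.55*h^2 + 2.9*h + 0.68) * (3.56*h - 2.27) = -3.9516*h^5 - 15.8855*h^4 - 4.4621*h^3 + 20.6525*h^2 - 4.1622*h - 1.5436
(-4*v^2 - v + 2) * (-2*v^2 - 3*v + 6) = 8*v^4 + 14*v^3 - 25*v^2 - 12*v + 12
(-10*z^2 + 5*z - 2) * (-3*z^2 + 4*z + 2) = 30*z^4 - 55*z^3 + 6*z^2 + 2*z - 4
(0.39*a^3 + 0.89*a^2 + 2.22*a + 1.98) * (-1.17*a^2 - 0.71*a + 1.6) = -0.4563*a^5 - 1.3182*a^4 - 2.6053*a^3 - 2.4688*a^2 + 2.1462*a + 3.168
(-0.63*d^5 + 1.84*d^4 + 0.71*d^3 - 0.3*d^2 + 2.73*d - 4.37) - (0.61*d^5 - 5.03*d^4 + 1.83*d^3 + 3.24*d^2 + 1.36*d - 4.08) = -1.24*d^5 + 6.87*d^4 - 1.12*d^3 - 3.54*d^2 + 1.37*d - 0.29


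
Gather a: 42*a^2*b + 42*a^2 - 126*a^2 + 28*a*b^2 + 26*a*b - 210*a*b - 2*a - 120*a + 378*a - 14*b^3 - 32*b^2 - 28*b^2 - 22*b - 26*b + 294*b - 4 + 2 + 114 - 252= a^2*(42*b - 84) + a*(28*b^2 - 184*b + 256) - 14*b^3 - 60*b^2 + 246*b - 140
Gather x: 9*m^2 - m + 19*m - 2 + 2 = 9*m^2 + 18*m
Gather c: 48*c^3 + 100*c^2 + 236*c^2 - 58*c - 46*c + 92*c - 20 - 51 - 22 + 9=48*c^3 + 336*c^2 - 12*c - 84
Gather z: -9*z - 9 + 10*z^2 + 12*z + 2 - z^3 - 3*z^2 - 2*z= -z^3 + 7*z^2 + z - 7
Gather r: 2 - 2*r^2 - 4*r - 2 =-2*r^2 - 4*r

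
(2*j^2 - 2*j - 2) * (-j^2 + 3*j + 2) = -2*j^4 + 8*j^3 - 10*j - 4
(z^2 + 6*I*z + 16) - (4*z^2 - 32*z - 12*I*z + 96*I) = -3*z^2 + 32*z + 18*I*z + 16 - 96*I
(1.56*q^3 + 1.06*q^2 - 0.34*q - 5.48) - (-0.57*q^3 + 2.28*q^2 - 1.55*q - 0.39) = 2.13*q^3 - 1.22*q^2 + 1.21*q - 5.09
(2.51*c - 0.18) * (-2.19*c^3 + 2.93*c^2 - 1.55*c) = -5.4969*c^4 + 7.7485*c^3 - 4.4179*c^2 + 0.279*c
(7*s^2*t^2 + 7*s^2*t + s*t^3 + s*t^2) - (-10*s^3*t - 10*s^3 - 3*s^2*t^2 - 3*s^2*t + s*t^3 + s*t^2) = 10*s^3*t + 10*s^3 + 10*s^2*t^2 + 10*s^2*t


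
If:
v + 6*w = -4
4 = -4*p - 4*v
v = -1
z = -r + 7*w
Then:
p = 0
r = -z - 7/2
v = -1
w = -1/2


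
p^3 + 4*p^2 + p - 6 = (p - 1)*(p + 2)*(p + 3)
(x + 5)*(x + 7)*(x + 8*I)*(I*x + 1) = I*x^4 - 7*x^3 + 12*I*x^3 - 84*x^2 + 43*I*x^2 - 245*x + 96*I*x + 280*I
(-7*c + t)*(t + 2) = -7*c*t - 14*c + t^2 + 2*t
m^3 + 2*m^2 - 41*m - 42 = (m - 6)*(m + 1)*(m + 7)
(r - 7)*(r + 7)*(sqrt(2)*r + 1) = sqrt(2)*r^3 + r^2 - 49*sqrt(2)*r - 49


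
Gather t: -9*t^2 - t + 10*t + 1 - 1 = -9*t^2 + 9*t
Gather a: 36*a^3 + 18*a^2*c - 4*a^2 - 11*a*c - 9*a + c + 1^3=36*a^3 + a^2*(18*c - 4) + a*(-11*c - 9) + c + 1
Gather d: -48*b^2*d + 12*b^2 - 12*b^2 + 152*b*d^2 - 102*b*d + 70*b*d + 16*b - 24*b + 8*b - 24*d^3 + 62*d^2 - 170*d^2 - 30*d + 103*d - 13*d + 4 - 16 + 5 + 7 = -24*d^3 + d^2*(152*b - 108) + d*(-48*b^2 - 32*b + 60)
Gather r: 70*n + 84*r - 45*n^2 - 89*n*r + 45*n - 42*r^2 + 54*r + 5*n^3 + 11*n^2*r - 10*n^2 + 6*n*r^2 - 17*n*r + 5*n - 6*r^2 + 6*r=5*n^3 - 55*n^2 + 120*n + r^2*(6*n - 48) + r*(11*n^2 - 106*n + 144)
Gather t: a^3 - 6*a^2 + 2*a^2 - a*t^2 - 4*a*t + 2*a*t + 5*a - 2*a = a^3 - 4*a^2 - a*t^2 - 2*a*t + 3*a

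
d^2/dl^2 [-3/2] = 0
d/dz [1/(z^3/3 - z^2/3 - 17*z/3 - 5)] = 3*(-3*z^2 + 2*z + 17)/(-z^3 + z^2 + 17*z + 15)^2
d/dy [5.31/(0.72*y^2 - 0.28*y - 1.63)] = (1.4868 - 7.6464*y)/(-0.72*y^2 + 0.28*y + 1.63)^2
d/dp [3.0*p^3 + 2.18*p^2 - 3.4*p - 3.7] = 9.0*p^2 + 4.36*p - 3.4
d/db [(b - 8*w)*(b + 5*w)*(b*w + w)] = w*(3*b^2 - 6*b*w + 2*b - 40*w^2 - 3*w)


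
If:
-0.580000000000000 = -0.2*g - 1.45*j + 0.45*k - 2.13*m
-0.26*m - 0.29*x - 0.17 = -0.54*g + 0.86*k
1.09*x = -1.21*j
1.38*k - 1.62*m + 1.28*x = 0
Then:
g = 0.281740282569761*x + 0.901498430068082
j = -0.900826446280992*x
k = 0.292939969533994 - 0.317427854342451*x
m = 0.519721951239147*x + 0.249541455528958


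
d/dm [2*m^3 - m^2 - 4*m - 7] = 6*m^2 - 2*m - 4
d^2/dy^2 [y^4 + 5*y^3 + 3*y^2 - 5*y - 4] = 12*y^2 + 30*y + 6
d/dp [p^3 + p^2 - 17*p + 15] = 3*p^2 + 2*p - 17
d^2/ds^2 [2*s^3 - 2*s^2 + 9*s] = 12*s - 4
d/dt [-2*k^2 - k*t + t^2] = -k + 2*t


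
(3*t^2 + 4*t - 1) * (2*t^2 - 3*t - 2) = 6*t^4 - t^3 - 20*t^2 - 5*t + 2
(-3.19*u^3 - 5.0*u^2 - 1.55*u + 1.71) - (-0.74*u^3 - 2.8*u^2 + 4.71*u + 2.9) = -2.45*u^3 - 2.2*u^2 - 6.26*u - 1.19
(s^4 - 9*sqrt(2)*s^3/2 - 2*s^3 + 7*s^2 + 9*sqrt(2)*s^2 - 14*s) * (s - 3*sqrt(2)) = s^5 - 15*sqrt(2)*s^4/2 - 2*s^4 + 15*sqrt(2)*s^3 + 34*s^3 - 68*s^2 - 21*sqrt(2)*s^2 + 42*sqrt(2)*s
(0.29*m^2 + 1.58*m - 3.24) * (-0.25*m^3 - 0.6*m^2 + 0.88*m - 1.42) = -0.0725*m^5 - 0.569*m^4 + 0.1172*m^3 + 2.9226*m^2 - 5.0948*m + 4.6008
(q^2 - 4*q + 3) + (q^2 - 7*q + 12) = 2*q^2 - 11*q + 15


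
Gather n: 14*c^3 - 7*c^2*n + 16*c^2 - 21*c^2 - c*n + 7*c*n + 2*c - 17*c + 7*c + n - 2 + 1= 14*c^3 - 5*c^2 - 8*c + n*(-7*c^2 + 6*c + 1) - 1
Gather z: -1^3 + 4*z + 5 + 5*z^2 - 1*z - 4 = 5*z^2 + 3*z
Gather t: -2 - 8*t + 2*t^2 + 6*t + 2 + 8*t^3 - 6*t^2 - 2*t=8*t^3 - 4*t^2 - 4*t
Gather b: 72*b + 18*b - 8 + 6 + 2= 90*b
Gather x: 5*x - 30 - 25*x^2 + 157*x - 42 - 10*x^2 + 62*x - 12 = -35*x^2 + 224*x - 84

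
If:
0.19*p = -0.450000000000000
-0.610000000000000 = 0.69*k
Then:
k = -0.88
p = -2.37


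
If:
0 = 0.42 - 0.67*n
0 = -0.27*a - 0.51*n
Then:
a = -1.18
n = 0.63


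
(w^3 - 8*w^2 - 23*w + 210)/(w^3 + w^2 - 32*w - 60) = (w - 7)/(w + 2)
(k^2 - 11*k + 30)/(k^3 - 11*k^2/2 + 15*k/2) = 2*(k^2 - 11*k + 30)/(k*(2*k^2 - 11*k + 15))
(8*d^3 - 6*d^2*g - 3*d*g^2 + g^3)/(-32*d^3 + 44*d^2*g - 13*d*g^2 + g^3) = (-2*d - g)/(8*d - g)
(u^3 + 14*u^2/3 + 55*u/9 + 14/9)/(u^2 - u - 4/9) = (3*u^2 + 13*u + 14)/(3*u - 4)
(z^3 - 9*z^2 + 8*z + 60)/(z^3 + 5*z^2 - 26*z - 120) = (z^2 - 4*z - 12)/(z^2 + 10*z + 24)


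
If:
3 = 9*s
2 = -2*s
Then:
No Solution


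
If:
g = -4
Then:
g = -4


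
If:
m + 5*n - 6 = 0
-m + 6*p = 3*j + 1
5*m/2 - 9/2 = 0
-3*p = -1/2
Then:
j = -3/5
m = 9/5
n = 21/25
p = 1/6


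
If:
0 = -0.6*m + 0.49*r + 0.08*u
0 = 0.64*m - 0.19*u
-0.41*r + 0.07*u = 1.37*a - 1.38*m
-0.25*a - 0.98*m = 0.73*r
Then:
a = 0.00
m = 0.00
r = 0.00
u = 0.00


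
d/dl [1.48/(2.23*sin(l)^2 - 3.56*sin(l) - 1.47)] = (5.2688 - 6.6008*sin(l))*cos(l)/(-2.23*sin(l)^2 + 3.56*sin(l) + 1.47)^2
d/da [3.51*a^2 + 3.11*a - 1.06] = 7.02*a + 3.11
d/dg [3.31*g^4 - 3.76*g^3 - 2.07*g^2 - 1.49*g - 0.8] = 13.24*g^3 - 11.28*g^2 - 4.14*g - 1.49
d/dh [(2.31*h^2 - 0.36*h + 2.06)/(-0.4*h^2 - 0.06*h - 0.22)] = (-0.2826*h^2 + 0.6316*h + 0.2028)/(0.16*h^4 + 0.048*h^3 + 0.1796*h^2 + 0.0264*h + 0.0484)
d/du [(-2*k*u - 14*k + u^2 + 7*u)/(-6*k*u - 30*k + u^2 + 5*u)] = ((-6*k + 2*u + 5)*(2*k*u + 14*k - u^2 - 7*u) + (2*k - 2*u - 7)*(6*k*u + 30*k - u^2 - 5*u))/(6*k*u + 30*k - u^2 - 5*u)^2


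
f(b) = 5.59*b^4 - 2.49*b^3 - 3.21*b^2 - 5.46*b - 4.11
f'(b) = 22.36*b^3 - 7.47*b^2 - 6.42*b - 5.46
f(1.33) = -5.42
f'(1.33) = 25.39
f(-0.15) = -3.35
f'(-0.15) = -4.74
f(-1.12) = 10.27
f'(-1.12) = -39.05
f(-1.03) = 7.12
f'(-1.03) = -31.21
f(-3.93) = 1452.38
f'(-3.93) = -1452.82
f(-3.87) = 1367.15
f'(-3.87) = -1388.49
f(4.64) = 2243.80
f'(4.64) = 2037.63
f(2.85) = 265.41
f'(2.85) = 433.18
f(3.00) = 336.18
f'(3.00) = 511.77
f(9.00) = 34547.52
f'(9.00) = 15632.13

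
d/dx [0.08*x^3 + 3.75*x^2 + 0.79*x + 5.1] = 0.24*x^2 + 7.5*x + 0.79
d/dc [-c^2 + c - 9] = 1 - 2*c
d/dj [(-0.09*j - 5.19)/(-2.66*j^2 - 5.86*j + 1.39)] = (0.2394*j^2 + 0.5274*j - (0.09*j + 5.19)*(5.32*j + 5.86) - 0.1251)/(2.66*j^2 + 5.86*j - 1.39)^2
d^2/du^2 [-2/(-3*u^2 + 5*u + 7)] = 4*(9*u^2 - 15*u - (6*u - 5)^2 - 21)/(-3*u^2 + 5*u + 7)^3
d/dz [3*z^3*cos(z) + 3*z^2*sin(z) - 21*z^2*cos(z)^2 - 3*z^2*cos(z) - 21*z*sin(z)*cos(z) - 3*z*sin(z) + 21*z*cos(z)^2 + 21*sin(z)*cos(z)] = -3*z^3*sin(z) + 3*z^2*sin(z) + 21*z^2*sin(2*z) + 12*z^2*cos(z) + 6*z*sin(z) - 21*z*sin(2*z) - 9*z*cos(z) - 42*z*cos(2*z) - 21*z - 3*sin(z) - 21*sin(2*z)/2 + 63*cos(2*z)/2 + 21/2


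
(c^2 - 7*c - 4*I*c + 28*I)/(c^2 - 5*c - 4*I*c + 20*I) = (c - 7)/(c - 5)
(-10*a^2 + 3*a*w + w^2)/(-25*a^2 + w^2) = (-2*a + w)/(-5*a + w)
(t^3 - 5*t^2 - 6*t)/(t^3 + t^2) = (t - 6)/t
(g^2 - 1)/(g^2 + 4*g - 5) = (g + 1)/(g + 5)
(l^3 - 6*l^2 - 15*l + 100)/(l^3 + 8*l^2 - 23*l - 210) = (l^2 - l - 20)/(l^2 + 13*l + 42)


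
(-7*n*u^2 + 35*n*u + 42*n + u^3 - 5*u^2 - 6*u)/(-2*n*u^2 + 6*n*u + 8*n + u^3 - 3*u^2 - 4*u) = (-7*n*u + 42*n + u^2 - 6*u)/(-2*n*u + 8*n + u^2 - 4*u)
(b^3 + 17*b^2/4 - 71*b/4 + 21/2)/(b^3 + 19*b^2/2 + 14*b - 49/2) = (4*b^2 - 11*b + 6)/(2*(2*b^2 + 5*b - 7))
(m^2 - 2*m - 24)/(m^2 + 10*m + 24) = (m - 6)/(m + 6)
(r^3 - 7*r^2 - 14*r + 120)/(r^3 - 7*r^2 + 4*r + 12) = (r^2 - r - 20)/(r^2 - r - 2)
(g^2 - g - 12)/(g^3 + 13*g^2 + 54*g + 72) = (g - 4)/(g^2 + 10*g + 24)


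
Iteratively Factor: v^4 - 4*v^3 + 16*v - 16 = (v + 2)*(v^3 - 6*v^2 + 12*v - 8) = (v - 2)*(v + 2)*(v^2 - 4*v + 4) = (v - 2)^2*(v + 2)*(v - 2)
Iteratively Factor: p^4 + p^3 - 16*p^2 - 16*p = (p + 4)*(p^3 - 3*p^2 - 4*p) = (p - 4)*(p + 4)*(p^2 + p) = p*(p - 4)*(p + 4)*(p + 1)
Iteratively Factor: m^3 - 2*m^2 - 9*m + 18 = (m - 3)*(m^2 + m - 6) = (m - 3)*(m - 2)*(m + 3)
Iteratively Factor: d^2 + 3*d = (d + 3)*(d)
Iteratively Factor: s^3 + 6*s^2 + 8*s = (s + 2)*(s^2 + 4*s) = s*(s + 2)*(s + 4)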